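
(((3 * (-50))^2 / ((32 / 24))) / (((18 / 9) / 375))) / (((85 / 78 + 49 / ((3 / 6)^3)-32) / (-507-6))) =-25321359375 / 5633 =-4495181.85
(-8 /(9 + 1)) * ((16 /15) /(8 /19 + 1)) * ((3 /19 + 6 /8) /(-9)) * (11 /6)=2024 /18225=0.11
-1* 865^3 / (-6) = 647214625 / 6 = 107869104.17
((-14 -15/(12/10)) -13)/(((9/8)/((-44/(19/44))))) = 611776/171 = 3577.64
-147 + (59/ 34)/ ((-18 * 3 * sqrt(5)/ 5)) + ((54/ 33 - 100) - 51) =-3260/ 11 - 59 * sqrt(5)/ 1836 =-296.44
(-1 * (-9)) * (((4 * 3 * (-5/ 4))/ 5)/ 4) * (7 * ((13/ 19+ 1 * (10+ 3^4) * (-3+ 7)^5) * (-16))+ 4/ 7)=9369533115/ 133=70447617.41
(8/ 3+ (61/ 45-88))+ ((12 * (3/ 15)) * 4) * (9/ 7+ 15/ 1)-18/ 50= 113408/ 1575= 72.01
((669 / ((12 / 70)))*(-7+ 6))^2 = 60918025 / 4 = 15229506.25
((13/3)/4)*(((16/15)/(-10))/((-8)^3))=0.00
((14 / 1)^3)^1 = 2744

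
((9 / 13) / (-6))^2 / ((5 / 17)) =153 / 3380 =0.05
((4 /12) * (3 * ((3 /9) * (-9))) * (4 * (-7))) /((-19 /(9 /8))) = -189 /38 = -4.97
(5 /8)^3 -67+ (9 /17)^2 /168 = -69142389 /1035776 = -66.75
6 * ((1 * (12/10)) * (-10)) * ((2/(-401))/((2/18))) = 1296/401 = 3.23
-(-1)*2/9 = 2/9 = 0.22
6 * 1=6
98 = 98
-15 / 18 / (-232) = 5 / 1392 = 0.00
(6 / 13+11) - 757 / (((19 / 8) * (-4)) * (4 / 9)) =94231 / 494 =190.75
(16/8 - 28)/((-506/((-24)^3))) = -179712/253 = -710.32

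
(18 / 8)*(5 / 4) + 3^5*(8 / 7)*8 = 249147 / 112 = 2224.53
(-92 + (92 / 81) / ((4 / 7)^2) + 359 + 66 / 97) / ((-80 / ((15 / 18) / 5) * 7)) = -8521979 / 105598080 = -0.08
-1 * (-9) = 9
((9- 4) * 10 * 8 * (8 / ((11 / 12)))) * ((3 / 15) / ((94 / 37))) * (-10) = -2748.16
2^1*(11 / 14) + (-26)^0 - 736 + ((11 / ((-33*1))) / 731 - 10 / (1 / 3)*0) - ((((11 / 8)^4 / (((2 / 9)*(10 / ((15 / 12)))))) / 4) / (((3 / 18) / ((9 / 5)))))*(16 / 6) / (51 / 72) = -118503478549 / 157194240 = -753.87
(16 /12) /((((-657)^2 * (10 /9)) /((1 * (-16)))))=-32 /719415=-0.00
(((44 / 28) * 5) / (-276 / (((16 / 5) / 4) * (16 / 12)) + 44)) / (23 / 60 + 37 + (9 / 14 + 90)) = -13200 / 46189289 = -0.00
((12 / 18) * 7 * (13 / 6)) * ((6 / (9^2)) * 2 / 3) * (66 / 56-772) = -280579 / 729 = -384.88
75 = 75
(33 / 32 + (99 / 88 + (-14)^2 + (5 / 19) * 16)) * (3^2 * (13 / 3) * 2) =4798521 / 304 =15784.61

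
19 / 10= 1.90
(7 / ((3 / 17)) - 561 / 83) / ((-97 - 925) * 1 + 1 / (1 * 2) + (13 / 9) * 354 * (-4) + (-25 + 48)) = -16388 / 1515829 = -0.01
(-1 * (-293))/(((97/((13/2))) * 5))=3809/970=3.93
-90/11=-8.18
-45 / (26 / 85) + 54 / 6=-3591 / 26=-138.12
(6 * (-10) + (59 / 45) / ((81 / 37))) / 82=-0.72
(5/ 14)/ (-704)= -5/ 9856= -0.00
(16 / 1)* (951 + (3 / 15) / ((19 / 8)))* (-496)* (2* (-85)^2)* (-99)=205152717242880 / 19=10797511433835.79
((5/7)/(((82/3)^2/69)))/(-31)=-3105/1459108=-0.00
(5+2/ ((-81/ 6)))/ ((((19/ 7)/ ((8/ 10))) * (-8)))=-917/ 5130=-0.18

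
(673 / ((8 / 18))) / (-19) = -6057 / 76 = -79.70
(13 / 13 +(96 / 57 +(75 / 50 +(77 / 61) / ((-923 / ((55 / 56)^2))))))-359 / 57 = -3041357827 / 1437753408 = -2.12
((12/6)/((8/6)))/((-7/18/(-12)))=324/7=46.29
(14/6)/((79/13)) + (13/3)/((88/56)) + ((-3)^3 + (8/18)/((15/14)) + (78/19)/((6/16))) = -27854009/2228985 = -12.50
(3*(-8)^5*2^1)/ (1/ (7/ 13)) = -1376256/ 13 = -105865.85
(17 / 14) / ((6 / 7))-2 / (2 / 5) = -43 / 12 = -3.58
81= 81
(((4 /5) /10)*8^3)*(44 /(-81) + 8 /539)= -23621632 /1091475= -21.64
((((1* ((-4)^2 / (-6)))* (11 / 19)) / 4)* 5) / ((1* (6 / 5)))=-275 / 171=-1.61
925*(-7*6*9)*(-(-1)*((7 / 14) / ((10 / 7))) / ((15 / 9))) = -73426.50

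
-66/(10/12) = -396/5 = -79.20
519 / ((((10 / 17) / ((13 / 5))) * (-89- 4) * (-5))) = 38233 / 7750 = 4.93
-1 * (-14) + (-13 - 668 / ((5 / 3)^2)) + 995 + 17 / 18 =340409 / 450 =756.46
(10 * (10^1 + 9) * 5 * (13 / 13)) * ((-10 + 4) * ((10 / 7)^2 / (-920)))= 14250 / 1127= 12.64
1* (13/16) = 13/16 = 0.81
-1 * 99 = -99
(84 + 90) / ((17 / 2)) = 348 / 17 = 20.47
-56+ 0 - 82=-138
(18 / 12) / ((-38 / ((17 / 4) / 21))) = -17 / 2128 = -0.01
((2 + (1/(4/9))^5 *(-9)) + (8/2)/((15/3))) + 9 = -2596789/5120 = -507.19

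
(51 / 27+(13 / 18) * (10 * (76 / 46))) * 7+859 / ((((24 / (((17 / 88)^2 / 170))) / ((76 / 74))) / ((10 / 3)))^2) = 236762289209268245 / 2447185970921472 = 96.75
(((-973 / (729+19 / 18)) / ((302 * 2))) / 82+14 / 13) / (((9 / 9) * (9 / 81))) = 41002364655 / 4230508412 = 9.69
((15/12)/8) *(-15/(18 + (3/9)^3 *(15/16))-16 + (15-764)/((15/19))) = -37613587/249312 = -150.87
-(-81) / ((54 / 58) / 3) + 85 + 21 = 367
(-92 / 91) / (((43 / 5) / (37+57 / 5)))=-22264 / 3913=-5.69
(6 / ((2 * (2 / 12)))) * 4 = 72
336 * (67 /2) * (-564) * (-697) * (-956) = -4230131407488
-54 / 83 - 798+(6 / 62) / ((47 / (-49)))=-96593817 / 120931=-798.75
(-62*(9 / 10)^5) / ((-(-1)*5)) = -1830519 / 250000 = -7.32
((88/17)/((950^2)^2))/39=11/67502205468750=0.00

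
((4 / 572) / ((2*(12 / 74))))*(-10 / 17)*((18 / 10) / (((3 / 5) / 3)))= -555 / 4862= -0.11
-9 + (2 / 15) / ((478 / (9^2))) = -10728 / 1195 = -8.98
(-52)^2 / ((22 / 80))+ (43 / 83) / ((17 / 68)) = 8979172 / 913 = 9834.80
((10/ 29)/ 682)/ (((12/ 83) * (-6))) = -415/ 712008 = -0.00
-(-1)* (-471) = -471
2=2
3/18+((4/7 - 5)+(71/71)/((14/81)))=32/21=1.52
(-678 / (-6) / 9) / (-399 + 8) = -113 / 3519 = -0.03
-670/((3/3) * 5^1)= -134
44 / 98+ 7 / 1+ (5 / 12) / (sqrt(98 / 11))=5 *sqrt(22) / 168+ 365 / 49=7.59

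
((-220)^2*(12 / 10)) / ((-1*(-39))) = 19360 / 13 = 1489.23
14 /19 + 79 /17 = 1739 /323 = 5.38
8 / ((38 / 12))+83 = 1625 / 19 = 85.53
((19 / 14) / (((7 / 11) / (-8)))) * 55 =-45980 / 49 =-938.37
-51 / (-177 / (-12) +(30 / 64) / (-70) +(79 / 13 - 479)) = 17472 / 156967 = 0.11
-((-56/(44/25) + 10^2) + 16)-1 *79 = -1795/11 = -163.18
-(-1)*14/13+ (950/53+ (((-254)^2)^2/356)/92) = 179266456973/1410383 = 127104.81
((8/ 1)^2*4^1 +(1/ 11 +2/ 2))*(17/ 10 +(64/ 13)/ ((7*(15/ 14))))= 1299466/ 2145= 605.81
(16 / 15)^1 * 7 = 112 / 15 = 7.47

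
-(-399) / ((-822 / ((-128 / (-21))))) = -2.96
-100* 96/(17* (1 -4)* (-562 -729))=-3200/21947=-0.15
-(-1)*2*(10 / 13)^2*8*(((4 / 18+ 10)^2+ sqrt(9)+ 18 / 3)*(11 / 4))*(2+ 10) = 161796800 / 4563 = 35458.43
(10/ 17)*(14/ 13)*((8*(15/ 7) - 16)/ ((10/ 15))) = 240/ 221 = 1.09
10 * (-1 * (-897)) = 8970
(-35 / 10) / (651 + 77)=-1 / 208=-0.00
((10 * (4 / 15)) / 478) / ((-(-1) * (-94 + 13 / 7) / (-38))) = 1064 / 462465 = 0.00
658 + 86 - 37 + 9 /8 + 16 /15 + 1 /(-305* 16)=10382563 /14640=709.19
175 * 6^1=1050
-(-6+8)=-2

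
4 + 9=13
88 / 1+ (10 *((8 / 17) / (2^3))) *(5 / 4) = 3017 / 34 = 88.74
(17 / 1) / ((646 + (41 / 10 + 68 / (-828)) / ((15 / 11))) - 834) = -527850 / 5745913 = -0.09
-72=-72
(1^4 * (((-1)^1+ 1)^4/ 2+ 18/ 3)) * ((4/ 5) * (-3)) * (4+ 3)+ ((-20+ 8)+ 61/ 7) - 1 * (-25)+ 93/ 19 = -49337/ 665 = -74.19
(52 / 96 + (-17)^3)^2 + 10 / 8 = 24132248.13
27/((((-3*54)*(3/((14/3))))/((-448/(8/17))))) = 6664/27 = 246.81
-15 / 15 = -1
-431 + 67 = -364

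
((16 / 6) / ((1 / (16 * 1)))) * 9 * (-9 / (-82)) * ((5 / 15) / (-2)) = -7.02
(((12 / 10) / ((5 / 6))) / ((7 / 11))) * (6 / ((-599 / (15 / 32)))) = -891 / 83860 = -0.01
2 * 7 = 14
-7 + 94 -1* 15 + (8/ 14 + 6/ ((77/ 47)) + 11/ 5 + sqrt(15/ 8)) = sqrt(30)/ 4 + 30197/ 385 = 79.80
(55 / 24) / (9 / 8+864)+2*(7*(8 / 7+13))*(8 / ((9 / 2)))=7308631 / 20763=352.00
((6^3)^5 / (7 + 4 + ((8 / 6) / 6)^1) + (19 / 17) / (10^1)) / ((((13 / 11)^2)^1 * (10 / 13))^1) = 87045346194787079 / 2232100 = 38997063838.89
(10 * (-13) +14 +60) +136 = 80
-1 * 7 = -7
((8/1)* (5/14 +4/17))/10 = 282/595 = 0.47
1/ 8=0.12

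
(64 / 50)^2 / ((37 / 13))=13312 / 23125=0.58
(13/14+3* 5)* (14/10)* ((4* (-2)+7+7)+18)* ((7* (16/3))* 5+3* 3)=523604/5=104720.80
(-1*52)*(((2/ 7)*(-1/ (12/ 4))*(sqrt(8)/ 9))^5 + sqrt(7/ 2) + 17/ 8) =-207.78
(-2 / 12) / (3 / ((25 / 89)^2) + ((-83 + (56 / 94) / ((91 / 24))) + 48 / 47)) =381875 / 100358592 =0.00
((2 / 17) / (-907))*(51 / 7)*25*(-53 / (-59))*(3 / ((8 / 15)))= -0.12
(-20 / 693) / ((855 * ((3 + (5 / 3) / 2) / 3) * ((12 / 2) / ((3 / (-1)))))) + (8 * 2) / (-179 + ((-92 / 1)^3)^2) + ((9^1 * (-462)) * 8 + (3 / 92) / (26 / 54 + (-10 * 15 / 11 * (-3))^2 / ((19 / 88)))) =-62868475925649420826625198941 / 1889985448489760856525060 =-33264.00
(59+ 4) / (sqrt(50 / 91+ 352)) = 21*sqrt(2919462) / 10694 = 3.36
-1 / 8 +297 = 2375 / 8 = 296.88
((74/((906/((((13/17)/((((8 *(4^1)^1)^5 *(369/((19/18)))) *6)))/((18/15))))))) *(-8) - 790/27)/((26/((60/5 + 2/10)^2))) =-168174983151526274251/1004041704560394240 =-167.50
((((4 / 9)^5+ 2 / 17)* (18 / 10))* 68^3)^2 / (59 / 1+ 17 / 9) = 1570408702364422144 / 16381668825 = 95863780.37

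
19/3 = 6.33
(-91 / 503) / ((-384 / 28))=637 / 48288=0.01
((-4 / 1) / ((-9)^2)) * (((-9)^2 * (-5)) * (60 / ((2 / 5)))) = 3000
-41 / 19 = -2.16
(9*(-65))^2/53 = 342225/53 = 6457.08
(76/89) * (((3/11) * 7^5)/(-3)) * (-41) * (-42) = -2199565704/979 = -2246747.40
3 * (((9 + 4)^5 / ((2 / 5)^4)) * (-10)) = -3480871875 / 8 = -435108984.38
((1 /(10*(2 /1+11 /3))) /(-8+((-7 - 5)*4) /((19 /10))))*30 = -171 /10744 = -0.02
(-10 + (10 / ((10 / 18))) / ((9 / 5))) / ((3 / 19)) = 0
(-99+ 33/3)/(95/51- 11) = 2244/233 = 9.63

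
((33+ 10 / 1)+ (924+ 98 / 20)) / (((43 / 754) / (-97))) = -355414111 / 215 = -1653088.89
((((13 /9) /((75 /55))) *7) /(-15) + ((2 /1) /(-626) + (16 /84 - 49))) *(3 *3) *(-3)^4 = -1968878169 /54775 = -35944.83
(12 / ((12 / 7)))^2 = 49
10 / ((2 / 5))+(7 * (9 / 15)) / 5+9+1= 896 / 25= 35.84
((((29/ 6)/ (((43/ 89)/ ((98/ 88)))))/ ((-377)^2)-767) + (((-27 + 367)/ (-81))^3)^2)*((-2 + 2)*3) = 0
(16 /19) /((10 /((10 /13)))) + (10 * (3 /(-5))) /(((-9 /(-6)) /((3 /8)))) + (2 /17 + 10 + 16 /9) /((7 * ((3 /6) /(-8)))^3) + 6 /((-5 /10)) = -155.49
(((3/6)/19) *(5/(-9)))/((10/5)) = -5/684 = -0.01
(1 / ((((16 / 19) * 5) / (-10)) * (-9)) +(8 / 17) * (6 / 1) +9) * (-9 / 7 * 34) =-14795 / 28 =-528.39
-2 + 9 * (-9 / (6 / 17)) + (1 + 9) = -443 / 2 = -221.50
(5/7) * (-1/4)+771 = 21583/28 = 770.82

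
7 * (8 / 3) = 56 / 3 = 18.67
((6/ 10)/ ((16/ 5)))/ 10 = 3/ 160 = 0.02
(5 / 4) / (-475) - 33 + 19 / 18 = -109259 / 3420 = -31.95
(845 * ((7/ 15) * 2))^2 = 5597956/ 9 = 621995.11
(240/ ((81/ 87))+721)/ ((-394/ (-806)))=3550027/ 1773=2002.27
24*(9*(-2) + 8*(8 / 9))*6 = -1568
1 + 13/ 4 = 17/ 4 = 4.25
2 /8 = 1 /4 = 0.25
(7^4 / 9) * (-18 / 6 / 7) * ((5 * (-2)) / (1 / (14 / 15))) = 1067.11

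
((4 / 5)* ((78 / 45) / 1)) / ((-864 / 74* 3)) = -481 / 12150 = -0.04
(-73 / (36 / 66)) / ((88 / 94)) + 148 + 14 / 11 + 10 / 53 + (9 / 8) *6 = 185437 / 13992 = 13.25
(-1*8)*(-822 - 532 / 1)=10832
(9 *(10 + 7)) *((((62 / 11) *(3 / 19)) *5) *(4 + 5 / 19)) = 2902.42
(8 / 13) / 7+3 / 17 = 0.26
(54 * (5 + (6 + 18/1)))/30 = 261/5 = 52.20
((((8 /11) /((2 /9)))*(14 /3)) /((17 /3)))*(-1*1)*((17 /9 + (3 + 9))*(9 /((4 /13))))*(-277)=56715750 /187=303292.78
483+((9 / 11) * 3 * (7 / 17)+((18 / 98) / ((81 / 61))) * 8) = 40006166 / 82467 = 485.12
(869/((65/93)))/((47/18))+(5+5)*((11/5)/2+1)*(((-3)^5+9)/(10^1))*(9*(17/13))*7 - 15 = -40022.63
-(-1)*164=164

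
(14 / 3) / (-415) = -14 / 1245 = -0.01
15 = 15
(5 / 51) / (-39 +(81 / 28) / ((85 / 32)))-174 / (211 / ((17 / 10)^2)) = -1703298203 / 713929050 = -2.39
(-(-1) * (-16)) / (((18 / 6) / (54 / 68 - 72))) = 6456 / 17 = 379.76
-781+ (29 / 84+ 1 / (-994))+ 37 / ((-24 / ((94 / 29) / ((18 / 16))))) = -1222086155 / 1556604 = -785.10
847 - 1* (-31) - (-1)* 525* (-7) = -2797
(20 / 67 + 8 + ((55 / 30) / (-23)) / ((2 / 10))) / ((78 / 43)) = 3140849 / 721188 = 4.36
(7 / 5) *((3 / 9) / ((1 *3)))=7 / 45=0.16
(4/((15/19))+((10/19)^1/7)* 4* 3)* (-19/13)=-916/105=-8.72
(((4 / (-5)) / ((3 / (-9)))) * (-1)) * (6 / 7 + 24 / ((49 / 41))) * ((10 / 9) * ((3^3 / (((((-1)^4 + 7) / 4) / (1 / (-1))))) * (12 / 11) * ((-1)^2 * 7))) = 443232 / 77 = 5756.26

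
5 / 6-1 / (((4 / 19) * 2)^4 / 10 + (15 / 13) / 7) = -5.12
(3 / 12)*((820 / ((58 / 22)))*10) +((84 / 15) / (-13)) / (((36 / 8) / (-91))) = 1026118 / 1305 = 786.30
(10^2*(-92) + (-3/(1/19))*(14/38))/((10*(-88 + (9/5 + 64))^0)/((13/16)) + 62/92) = -5514158/7763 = -710.31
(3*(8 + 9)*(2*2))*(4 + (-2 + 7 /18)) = 1462 /3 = 487.33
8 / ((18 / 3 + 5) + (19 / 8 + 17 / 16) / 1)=128 / 231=0.55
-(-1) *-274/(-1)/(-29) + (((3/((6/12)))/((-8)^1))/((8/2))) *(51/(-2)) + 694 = 639701/928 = 689.33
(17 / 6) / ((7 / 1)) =17 / 42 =0.40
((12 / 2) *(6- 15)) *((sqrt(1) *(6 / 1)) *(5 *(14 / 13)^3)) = -4445280 / 2197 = -2023.34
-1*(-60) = 60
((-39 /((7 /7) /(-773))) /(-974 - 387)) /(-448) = 30147 /609728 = 0.05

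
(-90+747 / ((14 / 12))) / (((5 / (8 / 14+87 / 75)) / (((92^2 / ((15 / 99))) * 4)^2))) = 1456894416041754624 / 153125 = 9514412512925.74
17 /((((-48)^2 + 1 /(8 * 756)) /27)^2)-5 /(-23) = 981290653572101 /4465976287739927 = 0.22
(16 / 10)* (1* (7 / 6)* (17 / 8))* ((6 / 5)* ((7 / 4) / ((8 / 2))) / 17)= 49 / 400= 0.12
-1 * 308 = -308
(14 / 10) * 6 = 8.40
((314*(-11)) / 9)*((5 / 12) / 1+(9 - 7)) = -50083 / 54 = -927.46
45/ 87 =15/ 29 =0.52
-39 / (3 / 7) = -91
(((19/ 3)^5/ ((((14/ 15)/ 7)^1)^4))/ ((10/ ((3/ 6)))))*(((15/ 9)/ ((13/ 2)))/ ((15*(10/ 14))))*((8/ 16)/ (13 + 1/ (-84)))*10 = 14851.61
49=49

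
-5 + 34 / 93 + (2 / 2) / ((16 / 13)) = -5687 / 1488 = -3.82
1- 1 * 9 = -8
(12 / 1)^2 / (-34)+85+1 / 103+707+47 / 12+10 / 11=792.60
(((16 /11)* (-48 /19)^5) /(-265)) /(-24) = -169869312 /7217828585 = -0.02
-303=-303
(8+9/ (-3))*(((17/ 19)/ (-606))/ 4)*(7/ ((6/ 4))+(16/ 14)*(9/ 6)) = -5695/ 483588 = -0.01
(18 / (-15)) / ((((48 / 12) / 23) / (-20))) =138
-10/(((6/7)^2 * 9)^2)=-12005/52488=-0.23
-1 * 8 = -8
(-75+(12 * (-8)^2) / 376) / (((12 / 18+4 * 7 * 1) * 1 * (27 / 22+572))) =-113157 / 25486831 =-0.00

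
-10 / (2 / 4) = -20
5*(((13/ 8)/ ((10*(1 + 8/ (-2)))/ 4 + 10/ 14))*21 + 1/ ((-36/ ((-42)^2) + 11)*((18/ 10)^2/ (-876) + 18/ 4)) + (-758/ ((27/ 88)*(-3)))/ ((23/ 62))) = 11074.39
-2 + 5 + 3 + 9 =15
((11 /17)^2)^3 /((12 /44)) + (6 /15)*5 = 164312585 /72412707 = 2.27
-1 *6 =-6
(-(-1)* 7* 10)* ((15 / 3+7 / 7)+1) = 490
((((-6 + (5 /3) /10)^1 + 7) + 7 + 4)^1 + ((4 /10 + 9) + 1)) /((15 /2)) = 677 /225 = 3.01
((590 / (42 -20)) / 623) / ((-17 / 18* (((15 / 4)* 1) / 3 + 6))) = -21240 / 3378529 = -0.01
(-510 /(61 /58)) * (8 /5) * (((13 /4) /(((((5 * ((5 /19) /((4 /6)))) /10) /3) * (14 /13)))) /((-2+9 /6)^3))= 607880832 /2135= 284721.70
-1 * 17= -17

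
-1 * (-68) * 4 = 272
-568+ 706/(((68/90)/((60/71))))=267524/1207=221.64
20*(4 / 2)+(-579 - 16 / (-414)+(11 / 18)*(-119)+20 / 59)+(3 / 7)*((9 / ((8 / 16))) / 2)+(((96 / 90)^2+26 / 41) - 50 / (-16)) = -140810581931 / 233675400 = -602.59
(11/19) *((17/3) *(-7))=-1309/57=-22.96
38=38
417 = 417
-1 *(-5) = 5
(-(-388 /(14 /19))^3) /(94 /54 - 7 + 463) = 1352165207112 /4239137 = 318971.81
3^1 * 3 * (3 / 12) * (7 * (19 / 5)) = 1197 / 20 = 59.85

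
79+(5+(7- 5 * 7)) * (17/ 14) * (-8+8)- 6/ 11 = 863/ 11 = 78.45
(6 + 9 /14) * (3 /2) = 9.96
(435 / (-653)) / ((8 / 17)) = -7395 / 5224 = -1.42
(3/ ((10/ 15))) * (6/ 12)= 9/ 4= 2.25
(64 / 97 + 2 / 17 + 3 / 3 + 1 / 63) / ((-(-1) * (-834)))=-93151 / 43320879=-0.00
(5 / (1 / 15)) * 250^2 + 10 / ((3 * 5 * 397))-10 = 5582800592 / 1191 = 4687490.00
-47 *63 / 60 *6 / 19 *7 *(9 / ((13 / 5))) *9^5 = -11015177607 / 494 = -22297930.38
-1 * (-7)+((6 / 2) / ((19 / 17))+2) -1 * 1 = 203 / 19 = 10.68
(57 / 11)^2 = 3249 / 121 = 26.85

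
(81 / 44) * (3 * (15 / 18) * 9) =3645 / 88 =41.42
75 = 75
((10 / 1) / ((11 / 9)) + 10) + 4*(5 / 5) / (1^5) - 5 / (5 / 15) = 79 / 11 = 7.18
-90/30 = -3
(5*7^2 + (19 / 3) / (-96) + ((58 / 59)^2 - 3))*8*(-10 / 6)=-1217572345 / 375948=-3238.67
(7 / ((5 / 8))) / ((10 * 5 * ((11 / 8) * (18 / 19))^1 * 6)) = 1064 / 37125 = 0.03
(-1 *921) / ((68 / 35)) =-32235 / 68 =-474.04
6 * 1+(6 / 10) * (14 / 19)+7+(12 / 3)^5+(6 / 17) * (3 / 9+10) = 1681359 / 1615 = 1041.09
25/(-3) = -25/3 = -8.33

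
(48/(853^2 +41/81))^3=7346640384/25589403535735953231625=0.00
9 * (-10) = -90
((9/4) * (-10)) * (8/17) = -180/17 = -10.59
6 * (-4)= -24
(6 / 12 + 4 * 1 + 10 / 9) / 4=101 / 72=1.40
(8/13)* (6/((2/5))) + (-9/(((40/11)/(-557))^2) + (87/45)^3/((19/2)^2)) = -214044189570763/1013688000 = -211153.91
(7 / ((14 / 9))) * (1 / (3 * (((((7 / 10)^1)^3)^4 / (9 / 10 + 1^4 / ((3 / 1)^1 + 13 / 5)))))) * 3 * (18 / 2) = 305775000000000 / 96889010407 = 3155.93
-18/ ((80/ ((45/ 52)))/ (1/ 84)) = -27/ 11648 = -0.00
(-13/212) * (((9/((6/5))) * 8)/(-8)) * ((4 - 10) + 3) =-585/424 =-1.38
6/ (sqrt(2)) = 3*sqrt(2) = 4.24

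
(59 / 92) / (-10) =-59 / 920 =-0.06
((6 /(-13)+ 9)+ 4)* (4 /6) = 326 /39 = 8.36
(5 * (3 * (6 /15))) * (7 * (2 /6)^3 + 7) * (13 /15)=5096 /135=37.75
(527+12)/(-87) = -539/87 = -6.20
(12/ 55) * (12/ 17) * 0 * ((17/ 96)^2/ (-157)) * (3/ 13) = 0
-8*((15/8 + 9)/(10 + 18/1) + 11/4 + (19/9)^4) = -33804287/183708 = -184.01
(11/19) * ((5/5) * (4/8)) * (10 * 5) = 275/19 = 14.47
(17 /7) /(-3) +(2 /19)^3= -116435 /144039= -0.81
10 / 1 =10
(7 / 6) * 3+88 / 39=449 / 78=5.76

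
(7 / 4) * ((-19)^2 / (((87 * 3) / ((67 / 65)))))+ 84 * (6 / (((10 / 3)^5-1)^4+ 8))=16766930656434965199877621 / 6720280116551187097066740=2.49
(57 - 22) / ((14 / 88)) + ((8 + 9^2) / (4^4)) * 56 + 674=29231 / 32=913.47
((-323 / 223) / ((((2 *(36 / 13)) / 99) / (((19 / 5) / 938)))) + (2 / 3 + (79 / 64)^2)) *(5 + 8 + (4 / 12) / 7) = 1835910372269 / 67471165440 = 27.21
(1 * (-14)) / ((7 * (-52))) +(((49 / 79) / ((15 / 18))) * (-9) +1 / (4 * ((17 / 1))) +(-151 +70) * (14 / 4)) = -101313029 / 349180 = -290.15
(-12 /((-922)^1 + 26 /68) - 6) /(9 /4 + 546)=-250136 /22905885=-0.01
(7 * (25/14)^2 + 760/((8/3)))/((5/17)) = 1044.89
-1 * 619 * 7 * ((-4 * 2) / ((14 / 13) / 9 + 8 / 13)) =47159.16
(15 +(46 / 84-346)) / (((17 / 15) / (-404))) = 117796.55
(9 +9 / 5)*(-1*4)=-216 / 5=-43.20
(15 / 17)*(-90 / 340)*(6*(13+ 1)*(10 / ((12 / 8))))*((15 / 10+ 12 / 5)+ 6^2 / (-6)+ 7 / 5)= 26460 / 289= 91.56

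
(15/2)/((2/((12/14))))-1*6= -2.79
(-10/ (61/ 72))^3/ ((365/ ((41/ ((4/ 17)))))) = -13007692800/ 16569613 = -785.03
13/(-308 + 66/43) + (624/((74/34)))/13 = 10732565/487586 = 22.01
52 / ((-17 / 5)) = -260 / 17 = -15.29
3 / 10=0.30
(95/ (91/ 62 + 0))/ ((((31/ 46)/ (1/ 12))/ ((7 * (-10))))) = -560.26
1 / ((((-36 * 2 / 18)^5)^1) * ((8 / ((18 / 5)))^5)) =-59049 / 3276800000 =-0.00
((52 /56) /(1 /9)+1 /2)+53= 433 /7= 61.86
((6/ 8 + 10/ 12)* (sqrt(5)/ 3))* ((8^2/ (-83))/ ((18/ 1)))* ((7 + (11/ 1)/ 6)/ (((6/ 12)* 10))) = -4028* sqrt(5)/ 100845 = -0.09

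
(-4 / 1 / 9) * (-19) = 76 / 9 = 8.44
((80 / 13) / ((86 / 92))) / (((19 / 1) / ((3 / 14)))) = 5520 / 74347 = 0.07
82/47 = 1.74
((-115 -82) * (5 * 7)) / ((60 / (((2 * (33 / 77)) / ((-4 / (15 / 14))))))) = 2955 / 112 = 26.38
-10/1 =-10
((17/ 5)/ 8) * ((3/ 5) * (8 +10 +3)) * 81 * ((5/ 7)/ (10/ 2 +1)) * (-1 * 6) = -12393/ 40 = -309.82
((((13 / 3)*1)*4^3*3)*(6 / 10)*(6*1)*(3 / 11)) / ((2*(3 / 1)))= 7488 / 55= 136.15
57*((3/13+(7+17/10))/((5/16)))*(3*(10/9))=352944/65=5429.91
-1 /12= -0.08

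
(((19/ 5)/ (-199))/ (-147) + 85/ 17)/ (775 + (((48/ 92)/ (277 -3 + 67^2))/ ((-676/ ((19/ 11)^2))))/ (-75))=2047916326064180/ 317418783925974927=0.01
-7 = -7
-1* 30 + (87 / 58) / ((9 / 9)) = -28.50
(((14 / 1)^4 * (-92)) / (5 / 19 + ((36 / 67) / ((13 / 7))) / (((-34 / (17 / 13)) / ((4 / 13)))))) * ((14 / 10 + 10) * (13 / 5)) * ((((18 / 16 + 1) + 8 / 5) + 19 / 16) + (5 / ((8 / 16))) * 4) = -1644802938356217276 / 90802375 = -18114096006.37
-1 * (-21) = 21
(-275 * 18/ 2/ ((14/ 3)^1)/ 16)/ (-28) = 7425/ 6272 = 1.18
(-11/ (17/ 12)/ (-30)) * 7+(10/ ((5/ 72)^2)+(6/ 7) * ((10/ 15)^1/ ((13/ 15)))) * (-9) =-18666.52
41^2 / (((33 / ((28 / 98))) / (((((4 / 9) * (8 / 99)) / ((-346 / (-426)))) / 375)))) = 7638464 / 4450879125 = 0.00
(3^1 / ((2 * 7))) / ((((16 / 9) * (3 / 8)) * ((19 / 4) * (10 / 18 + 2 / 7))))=81 / 1007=0.08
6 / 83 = 0.07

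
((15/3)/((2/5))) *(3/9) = 4.17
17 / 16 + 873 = 13985 / 16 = 874.06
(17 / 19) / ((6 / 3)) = 17 / 38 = 0.45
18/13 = 1.38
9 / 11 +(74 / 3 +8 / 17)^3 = 23178169307 / 1459161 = 15884.59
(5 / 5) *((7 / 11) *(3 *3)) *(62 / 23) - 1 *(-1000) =256906 / 253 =1015.44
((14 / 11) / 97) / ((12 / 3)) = 7 / 2134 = 0.00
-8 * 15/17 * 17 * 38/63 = -1520/21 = -72.38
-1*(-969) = 969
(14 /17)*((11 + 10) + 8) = 23.88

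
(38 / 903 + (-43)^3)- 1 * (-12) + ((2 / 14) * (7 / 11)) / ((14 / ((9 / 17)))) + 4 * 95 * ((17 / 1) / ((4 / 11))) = -20847563687 / 337722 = -61729.95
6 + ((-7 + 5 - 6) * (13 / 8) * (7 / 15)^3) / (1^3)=4.68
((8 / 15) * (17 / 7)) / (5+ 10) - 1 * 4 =-6164 / 1575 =-3.91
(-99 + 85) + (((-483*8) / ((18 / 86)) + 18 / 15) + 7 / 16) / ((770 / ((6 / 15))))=-990757 / 42000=-23.59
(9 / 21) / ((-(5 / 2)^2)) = -12 / 175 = -0.07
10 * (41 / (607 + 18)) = 0.66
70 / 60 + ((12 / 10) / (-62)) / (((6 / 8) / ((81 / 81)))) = 1061 / 930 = 1.14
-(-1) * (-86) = -86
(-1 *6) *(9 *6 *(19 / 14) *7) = -3078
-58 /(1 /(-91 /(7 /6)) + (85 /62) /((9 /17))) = -105183 /4673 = -22.51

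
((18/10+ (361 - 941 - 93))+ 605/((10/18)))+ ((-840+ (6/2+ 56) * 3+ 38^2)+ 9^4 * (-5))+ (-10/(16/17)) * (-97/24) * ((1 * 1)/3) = -90984631/2880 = -31591.89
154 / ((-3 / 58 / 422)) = -3769304 / 3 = -1256434.67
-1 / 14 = -0.07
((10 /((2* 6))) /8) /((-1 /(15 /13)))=-25 /208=-0.12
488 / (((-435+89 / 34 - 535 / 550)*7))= -456280 / 2836309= -0.16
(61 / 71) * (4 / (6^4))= 61 / 23004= 0.00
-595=-595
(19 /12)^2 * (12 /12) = 2.51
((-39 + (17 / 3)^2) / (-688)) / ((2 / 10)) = 155 / 3096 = 0.05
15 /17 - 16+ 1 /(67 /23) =-16828 /1139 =-14.77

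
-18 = -18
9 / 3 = 3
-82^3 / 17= -551368 / 17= -32433.41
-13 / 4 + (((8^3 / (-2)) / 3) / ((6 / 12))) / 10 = -1219 / 60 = -20.32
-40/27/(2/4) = -80/27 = -2.96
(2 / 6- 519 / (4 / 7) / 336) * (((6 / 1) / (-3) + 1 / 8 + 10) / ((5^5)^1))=-1183 / 192000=-0.01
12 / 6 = 2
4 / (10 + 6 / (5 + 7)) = 8 / 21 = 0.38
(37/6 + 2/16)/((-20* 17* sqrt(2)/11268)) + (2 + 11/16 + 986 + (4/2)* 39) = 17067/16 - 141789* sqrt(2)/1360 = 919.25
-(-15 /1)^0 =-1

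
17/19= 0.89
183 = 183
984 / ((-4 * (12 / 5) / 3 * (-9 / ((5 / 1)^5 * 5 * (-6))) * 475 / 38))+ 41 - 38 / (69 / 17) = -17679067 / 69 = -256218.36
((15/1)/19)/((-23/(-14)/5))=1050/437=2.40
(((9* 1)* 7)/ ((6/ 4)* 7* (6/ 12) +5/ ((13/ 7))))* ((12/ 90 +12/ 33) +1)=38532/ 3245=11.87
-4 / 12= -1 / 3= -0.33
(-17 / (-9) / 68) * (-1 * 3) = -1 / 12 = -0.08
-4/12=-0.33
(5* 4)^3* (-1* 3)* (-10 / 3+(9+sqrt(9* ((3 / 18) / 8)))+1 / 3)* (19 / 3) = -977817.93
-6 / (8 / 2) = -1.50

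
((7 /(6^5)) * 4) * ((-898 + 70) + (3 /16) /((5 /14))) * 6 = -77231 /4320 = -17.88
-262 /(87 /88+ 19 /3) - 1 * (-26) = -18910 /1933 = -9.78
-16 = -16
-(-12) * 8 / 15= 32 / 5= 6.40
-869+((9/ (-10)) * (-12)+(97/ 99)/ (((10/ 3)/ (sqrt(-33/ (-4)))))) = -4291/ 5+97 * sqrt(33)/ 660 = -857.36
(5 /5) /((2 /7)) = 3.50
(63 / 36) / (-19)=-7 / 76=-0.09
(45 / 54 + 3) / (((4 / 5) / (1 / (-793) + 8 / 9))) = 728525 / 171288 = 4.25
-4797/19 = -252.47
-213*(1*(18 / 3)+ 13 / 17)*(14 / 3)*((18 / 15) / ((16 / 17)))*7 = -240051 / 4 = -60012.75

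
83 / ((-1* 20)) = -83 / 20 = -4.15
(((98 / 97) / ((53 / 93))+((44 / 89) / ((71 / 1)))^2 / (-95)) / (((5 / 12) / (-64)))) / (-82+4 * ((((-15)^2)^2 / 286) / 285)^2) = 3.38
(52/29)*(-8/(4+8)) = -104/87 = -1.20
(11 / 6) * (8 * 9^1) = 132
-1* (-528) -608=-80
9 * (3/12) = 9/4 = 2.25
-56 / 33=-1.70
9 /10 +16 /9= 241 /90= 2.68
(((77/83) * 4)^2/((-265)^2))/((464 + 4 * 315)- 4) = 0.00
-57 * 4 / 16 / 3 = -4.75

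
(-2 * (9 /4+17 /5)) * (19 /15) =-2147 /150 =-14.31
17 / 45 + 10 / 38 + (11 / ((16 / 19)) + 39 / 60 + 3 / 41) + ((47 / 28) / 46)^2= 167809274495 / 11630856384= 14.43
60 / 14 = 30 / 7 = 4.29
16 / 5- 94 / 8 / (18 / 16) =-326 / 45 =-7.24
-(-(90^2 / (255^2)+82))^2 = -563302756 / 83521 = -6744.44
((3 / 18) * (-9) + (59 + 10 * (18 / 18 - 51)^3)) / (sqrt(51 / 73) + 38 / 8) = -6934680990 / 25537 + 19999080 * sqrt(3723) / 25537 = -223769.80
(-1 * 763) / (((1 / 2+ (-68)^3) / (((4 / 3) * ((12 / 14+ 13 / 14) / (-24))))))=-2725 / 11319534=-0.00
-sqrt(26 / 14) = -sqrt(91) / 7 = -1.36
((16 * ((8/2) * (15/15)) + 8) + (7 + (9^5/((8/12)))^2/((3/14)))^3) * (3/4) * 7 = 8244274857251192348853347893182471/32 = 257633589289099760901667100000000.00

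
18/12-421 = -839/2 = -419.50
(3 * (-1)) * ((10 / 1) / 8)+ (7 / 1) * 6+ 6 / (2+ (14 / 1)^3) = 210081 / 5492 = 38.25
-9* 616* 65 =-360360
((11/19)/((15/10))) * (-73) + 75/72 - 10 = -16933/456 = -37.13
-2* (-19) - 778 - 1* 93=-833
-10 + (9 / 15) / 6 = -99 / 10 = -9.90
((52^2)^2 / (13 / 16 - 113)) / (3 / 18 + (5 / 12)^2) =-16845963264 / 87955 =-191529.34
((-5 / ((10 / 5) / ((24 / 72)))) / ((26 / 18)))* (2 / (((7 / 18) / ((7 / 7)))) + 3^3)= -3375 / 182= -18.54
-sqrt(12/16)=-sqrt(3)/2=-0.87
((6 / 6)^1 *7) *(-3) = -21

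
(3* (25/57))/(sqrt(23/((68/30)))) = 5* sqrt(11730)/1311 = 0.41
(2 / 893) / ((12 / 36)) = 6 / 893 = 0.01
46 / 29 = 1.59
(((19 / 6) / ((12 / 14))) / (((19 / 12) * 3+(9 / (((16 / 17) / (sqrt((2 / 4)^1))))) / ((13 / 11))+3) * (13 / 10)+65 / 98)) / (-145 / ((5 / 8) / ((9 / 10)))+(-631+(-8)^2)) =-219461278400 / 257448816463689+11943054200 * sqrt(2) / 28605424051521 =-0.00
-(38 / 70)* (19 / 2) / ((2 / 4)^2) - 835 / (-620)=-83683 / 4340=-19.28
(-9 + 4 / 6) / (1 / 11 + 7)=-275 / 234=-1.18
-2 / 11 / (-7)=2 / 77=0.03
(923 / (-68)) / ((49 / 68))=-923 / 49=-18.84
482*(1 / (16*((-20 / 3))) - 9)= -694803 / 160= -4342.52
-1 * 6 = -6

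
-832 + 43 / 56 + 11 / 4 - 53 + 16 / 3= -147193 / 168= -876.15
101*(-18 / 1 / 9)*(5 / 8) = -126.25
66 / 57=22 / 19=1.16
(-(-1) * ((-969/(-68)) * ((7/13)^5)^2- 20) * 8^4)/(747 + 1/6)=-109.48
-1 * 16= -16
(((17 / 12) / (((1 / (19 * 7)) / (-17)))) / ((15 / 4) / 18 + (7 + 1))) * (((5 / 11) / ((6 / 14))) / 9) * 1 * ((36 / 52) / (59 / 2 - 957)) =153748 / 4479189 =0.03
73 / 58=1.26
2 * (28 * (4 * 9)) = 2016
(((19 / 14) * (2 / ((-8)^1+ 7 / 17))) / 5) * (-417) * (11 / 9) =493867 / 13545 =36.46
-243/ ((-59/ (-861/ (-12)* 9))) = 627669/ 236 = 2659.61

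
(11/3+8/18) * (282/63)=3478/189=18.40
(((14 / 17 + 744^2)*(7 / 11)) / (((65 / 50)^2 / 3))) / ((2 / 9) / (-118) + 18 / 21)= 6677510956200 / 9133267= 731119.65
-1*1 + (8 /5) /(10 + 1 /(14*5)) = -589 /701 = -0.84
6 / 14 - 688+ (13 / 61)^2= -17907990 / 26047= -687.53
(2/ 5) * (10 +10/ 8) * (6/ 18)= 3/ 2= 1.50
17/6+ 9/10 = 56/15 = 3.73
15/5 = 3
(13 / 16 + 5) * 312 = 3627 / 2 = 1813.50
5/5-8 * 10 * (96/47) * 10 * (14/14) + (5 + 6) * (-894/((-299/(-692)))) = -342790163/14053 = -24392.67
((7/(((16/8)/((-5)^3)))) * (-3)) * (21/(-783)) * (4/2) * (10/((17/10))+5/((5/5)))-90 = -1266235/1479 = -856.14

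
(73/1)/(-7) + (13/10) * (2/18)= -6479/630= -10.28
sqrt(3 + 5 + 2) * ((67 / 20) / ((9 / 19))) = 1273 * sqrt(10) / 180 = 22.36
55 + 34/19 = 1079/19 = 56.79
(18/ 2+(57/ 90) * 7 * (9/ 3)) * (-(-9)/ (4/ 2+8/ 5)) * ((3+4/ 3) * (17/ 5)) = 49283/ 60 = 821.38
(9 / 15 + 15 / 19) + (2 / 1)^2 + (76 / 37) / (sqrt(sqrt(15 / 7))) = 76 * 15^(3 / 4) * 7^(1 / 4) / 555 + 512 / 95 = 7.09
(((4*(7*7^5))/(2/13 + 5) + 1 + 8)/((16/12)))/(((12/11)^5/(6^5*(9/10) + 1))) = 34484873041894297/111144960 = 310269336.93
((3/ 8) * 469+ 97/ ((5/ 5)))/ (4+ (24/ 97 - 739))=-211751/ 570168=-0.37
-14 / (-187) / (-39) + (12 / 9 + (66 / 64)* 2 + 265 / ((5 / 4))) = 25133885 / 116688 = 215.39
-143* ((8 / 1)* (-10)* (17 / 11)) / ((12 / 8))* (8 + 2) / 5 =70720 / 3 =23573.33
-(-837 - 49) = 886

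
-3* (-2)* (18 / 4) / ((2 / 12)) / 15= 54 / 5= 10.80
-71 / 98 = -0.72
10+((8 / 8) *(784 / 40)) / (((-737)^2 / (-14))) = 27157078 / 2715845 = 10.00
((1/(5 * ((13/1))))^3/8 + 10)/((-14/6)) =-65910003/15379000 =-4.29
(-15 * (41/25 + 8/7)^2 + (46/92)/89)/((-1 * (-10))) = -126642121/10902500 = -11.62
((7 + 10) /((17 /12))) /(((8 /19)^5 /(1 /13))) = 7428297 /106496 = 69.75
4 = 4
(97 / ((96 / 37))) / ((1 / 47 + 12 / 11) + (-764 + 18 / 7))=-12988591 / 264152160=-0.05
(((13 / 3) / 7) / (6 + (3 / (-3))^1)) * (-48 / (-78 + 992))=-0.01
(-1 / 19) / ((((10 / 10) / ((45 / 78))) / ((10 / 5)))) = -15 / 247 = -0.06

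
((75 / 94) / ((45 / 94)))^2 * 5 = 125 / 9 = 13.89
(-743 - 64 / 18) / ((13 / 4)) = -26876 / 117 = -229.71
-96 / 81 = -32 / 27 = -1.19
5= 5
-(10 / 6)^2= -25 / 9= -2.78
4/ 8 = 1/ 2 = 0.50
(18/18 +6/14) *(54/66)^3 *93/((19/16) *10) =1084752/177023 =6.13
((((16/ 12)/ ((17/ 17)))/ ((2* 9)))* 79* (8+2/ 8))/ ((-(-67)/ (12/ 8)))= 1.08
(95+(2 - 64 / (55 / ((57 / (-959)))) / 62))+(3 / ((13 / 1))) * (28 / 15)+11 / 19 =39583484326 / 403868465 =98.01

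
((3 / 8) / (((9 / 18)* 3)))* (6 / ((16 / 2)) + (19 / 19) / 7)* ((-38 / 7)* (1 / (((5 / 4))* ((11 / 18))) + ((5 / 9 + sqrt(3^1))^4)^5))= -61156584160198669094392713655 / 6552981682431684623739-356652989875173970890560000* sqrt(3) / 66191734165976612361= -18665236.51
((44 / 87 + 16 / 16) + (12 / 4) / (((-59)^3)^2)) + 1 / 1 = 9195356333999 / 3669706426767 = 2.51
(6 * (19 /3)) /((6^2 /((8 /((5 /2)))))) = 152 /45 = 3.38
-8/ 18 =-4/ 9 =-0.44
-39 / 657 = -13 / 219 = -0.06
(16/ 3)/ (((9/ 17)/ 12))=1088/ 9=120.89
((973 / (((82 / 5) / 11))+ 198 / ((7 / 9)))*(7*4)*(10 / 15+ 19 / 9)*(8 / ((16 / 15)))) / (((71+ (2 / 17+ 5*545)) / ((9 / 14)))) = 3319647375 / 27284516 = 121.67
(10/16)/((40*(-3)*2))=-1/384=-0.00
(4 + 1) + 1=6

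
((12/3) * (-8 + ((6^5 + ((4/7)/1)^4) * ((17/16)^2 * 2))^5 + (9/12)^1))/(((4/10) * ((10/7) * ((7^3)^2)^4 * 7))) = 136304802065861677305277317458354799475275/15653581447109198022415550227739470234624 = 8.71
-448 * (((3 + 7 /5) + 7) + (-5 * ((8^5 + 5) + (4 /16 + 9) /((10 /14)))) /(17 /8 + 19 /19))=587396544 /25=23495861.76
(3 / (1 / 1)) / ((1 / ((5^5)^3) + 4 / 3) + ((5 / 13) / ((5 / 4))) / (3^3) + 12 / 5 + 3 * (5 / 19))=0.66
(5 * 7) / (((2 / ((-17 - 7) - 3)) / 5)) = -4725 / 2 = -2362.50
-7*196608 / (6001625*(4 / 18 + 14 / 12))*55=-38928384 / 4286875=-9.08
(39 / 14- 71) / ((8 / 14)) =-955 / 8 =-119.38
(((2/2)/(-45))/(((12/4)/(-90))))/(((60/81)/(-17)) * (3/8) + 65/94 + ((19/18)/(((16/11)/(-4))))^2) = 2761344/37697599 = 0.07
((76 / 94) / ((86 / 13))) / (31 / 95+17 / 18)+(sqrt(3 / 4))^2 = 14864379 / 17566532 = 0.85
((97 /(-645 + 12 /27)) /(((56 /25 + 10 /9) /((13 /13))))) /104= -196425 /454891216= -0.00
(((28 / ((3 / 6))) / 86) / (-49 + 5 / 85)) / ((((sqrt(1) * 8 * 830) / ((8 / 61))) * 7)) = -17 / 452834720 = -0.00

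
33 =33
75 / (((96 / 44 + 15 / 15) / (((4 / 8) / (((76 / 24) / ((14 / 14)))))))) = 495 / 133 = 3.72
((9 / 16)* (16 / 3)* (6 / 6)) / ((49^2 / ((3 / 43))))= 9 / 103243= 0.00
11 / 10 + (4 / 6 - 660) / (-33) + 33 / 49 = 1055251 / 48510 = 21.75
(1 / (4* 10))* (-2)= -1 / 20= -0.05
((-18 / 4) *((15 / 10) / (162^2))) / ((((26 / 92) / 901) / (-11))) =227953 / 25272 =9.02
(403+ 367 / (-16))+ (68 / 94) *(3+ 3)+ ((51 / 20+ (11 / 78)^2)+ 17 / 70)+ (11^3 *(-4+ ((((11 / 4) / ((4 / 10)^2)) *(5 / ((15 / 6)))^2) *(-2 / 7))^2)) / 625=42047878677083 / 35028630000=1200.39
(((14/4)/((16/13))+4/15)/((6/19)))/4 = 28367/11520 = 2.46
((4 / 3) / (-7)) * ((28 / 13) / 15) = -16 / 585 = -0.03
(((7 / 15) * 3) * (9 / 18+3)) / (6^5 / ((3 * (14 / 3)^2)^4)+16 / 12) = 3389702988 / 922663405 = 3.67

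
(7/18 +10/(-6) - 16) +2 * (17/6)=-209/18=-11.61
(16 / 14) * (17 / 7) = 136 / 49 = 2.78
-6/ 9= -2/ 3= -0.67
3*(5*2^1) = 30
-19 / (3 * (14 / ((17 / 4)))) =-323 / 168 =-1.92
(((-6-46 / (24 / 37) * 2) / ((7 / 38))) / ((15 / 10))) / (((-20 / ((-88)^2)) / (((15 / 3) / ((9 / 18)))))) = 130509632 / 63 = 2071581.46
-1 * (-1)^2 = -1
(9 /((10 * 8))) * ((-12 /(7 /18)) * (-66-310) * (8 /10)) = 182736 /175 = 1044.21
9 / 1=9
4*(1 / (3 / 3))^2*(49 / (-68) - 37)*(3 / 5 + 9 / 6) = -10773 / 34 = -316.85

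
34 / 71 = 0.48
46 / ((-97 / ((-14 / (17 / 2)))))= 1288 / 1649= 0.78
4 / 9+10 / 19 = 166 / 171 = 0.97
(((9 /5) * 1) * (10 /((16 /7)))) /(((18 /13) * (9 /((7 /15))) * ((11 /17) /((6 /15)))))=10829 /59400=0.18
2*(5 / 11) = 0.91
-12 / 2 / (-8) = 3 / 4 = 0.75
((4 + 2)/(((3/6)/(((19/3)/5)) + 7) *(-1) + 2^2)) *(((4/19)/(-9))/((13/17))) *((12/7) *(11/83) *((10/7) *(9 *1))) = 359040/2273453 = 0.16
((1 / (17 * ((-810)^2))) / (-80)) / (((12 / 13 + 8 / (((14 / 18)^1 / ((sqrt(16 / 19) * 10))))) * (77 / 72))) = -0.00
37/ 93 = 0.40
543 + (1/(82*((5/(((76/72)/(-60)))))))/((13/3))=543.00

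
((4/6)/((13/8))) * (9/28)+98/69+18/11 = 220228/69069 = 3.19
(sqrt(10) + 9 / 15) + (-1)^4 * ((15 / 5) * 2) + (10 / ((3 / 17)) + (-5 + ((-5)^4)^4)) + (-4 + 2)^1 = 152587890684.43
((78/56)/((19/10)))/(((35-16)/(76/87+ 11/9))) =35555/439698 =0.08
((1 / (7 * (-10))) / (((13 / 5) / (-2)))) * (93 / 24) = 31 / 728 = 0.04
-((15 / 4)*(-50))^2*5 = -703125 / 4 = -175781.25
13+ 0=13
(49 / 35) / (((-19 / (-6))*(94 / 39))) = 819 / 4465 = 0.18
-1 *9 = -9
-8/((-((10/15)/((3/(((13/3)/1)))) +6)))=54/47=1.15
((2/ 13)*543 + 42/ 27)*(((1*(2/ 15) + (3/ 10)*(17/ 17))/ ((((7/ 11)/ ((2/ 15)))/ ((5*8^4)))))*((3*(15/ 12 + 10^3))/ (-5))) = -9980850176/ 105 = -95055715.96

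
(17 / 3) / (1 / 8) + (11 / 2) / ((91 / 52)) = 1018 / 21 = 48.48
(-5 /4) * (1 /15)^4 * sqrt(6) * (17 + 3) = -sqrt(6) /2025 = -0.00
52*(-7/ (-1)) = 364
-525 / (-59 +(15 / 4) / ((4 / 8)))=1050 / 103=10.19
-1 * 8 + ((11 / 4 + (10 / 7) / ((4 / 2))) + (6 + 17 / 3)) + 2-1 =683 / 84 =8.13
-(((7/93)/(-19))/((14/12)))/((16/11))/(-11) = -1/4712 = -0.00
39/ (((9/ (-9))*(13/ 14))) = -42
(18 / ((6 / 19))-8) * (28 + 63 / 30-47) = -8281 / 10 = -828.10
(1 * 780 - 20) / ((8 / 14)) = 1330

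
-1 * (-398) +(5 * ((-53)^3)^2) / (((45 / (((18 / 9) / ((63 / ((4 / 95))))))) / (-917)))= -23228247400582 / 7695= -3018615646.60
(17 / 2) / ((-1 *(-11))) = 17 / 22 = 0.77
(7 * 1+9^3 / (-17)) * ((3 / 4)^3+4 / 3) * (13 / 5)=-267241 / 1632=-163.75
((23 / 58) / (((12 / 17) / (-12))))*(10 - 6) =-782 / 29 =-26.97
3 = 3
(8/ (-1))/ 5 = -8/ 5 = -1.60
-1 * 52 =-52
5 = 5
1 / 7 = 0.14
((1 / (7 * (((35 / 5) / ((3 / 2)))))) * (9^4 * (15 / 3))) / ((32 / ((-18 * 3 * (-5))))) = 13286025 / 1568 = 8473.23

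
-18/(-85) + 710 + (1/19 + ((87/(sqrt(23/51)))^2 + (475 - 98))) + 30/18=1991607088/111435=17872.37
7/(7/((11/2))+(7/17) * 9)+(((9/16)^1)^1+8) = 21213/2128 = 9.97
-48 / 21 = -16 / 7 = -2.29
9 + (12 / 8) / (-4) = 69 / 8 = 8.62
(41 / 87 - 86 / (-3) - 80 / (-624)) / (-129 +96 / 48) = -33100 / 143637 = -0.23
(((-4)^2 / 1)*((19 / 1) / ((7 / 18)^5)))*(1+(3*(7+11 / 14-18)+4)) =-103109946624 / 117649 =-876420.09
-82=-82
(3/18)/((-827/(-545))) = 545/4962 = 0.11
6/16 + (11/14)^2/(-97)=0.37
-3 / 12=-1 / 4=-0.25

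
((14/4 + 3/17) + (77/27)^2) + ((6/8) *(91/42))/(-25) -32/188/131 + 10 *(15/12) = 369969638287/15260740200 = 24.24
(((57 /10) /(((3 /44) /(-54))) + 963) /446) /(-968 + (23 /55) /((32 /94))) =1562616 /189719257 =0.01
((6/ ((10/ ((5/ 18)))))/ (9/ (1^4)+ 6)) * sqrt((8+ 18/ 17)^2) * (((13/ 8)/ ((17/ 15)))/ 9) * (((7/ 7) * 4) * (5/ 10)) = 1001/ 31212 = 0.03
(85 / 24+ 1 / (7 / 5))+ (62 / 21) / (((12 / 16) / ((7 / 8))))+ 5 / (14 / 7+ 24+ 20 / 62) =7.89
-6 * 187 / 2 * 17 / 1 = -9537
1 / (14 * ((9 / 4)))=2 / 63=0.03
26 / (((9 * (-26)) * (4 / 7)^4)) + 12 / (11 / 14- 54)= -2175817 / 1716480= -1.27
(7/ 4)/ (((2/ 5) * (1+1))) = 35/ 16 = 2.19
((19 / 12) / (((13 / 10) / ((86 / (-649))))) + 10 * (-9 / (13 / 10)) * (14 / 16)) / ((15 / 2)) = -47303 / 5841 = -8.10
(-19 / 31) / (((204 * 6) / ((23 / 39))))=-437 / 1479816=-0.00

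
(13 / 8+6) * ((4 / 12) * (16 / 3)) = 122 / 9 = 13.56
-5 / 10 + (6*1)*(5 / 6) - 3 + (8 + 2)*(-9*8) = -1437 / 2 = -718.50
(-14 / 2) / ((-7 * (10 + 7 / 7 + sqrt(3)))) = 11 / 118 - sqrt(3) / 118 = 0.08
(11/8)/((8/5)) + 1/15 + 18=18169/960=18.93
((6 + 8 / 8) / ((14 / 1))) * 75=75 / 2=37.50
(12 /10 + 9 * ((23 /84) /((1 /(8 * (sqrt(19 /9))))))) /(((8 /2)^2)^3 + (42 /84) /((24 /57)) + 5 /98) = 1568 /5353725 + 5152 * sqrt(19) /3212235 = 0.01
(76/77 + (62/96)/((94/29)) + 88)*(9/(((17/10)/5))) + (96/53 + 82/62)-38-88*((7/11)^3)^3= 73259222454964427741/31516925613030704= 2324.44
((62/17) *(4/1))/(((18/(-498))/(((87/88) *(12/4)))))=-223851/187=-1197.06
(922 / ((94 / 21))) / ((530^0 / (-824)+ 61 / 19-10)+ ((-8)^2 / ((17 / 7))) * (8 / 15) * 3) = 4294362520 / 737497821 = 5.82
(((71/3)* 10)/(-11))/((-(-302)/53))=-18815/4983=-3.78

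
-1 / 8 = -0.12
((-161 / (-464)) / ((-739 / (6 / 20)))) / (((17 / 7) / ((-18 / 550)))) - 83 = -1330522173571 / 16030388000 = -83.00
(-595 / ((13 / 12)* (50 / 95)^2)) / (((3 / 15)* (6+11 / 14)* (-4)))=47481 / 130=365.24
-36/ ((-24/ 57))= 171/ 2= 85.50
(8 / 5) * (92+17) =872 / 5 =174.40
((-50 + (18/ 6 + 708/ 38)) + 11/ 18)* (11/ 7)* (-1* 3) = 104423/ 798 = 130.86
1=1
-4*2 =-8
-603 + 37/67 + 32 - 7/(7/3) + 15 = -37416/67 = -558.45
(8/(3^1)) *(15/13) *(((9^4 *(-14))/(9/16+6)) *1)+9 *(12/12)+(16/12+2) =-1679135/39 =-43054.74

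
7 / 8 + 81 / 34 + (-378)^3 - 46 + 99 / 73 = -536213199941 / 9928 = -54010193.39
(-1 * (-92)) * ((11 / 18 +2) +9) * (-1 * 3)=-9614 / 3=-3204.67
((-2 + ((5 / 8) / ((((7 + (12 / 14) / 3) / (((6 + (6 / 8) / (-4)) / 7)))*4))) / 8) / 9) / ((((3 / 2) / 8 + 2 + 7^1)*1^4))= -139109 / 5757696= -0.02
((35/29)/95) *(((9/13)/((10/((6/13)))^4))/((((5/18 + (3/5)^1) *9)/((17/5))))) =173502/10101258123125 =0.00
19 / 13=1.46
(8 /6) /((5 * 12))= 1 /45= 0.02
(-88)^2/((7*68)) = 1936/119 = 16.27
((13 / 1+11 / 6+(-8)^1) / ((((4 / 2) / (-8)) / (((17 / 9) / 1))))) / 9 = -1394 / 243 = -5.74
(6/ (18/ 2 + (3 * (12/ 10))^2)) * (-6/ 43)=-100/ 2623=-0.04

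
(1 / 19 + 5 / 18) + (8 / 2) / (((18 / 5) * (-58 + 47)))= 863 / 3762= 0.23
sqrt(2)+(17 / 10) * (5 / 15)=17 / 30+sqrt(2)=1.98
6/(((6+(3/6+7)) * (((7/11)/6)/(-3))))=-88/7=-12.57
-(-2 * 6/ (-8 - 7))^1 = -4/ 5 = -0.80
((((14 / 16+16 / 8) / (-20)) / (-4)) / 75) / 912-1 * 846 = -37034495977 / 43776000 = -846.00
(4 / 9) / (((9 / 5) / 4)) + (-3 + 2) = -0.01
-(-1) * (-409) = -409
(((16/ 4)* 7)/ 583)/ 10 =0.00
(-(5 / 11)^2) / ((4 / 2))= -25 / 242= -0.10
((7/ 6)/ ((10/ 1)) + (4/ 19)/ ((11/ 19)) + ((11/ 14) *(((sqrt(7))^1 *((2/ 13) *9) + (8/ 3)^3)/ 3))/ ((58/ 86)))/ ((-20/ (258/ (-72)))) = 20339 *sqrt(7)/ 211120 + 1220203991/ 868190400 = 1.66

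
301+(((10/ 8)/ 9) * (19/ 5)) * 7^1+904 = 43513/ 36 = 1208.69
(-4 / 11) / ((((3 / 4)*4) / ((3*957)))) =-348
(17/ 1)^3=4913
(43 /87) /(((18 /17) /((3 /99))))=731 /51678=0.01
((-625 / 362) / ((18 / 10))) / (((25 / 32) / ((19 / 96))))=-2375 / 9774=-0.24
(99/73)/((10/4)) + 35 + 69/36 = 164071/4380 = 37.46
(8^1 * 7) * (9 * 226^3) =5817760704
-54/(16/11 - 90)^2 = -0.01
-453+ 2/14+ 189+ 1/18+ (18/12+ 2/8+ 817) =139847/252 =554.95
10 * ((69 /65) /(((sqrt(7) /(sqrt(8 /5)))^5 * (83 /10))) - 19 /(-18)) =10.59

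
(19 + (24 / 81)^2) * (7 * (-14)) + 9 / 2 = -2720779 / 1458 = -1866.10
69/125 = 0.55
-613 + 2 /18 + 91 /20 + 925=316.66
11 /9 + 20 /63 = 1.54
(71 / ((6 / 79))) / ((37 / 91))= 510419 / 222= 2299.18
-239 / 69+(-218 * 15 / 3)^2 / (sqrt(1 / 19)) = -239 / 69+1188100 * sqrt(19) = 5178804.37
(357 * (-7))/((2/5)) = -12495/2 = -6247.50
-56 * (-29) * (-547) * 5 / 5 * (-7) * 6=37309776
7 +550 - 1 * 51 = 506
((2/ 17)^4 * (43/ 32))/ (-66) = -43/ 11024772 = -0.00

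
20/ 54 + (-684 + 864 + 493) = 18181/ 27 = 673.37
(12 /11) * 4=48 /11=4.36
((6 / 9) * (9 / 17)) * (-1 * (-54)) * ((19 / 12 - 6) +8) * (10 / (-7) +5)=243.91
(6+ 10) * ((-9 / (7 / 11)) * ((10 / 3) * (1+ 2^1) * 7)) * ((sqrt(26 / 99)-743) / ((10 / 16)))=18830592-768 * sqrt(286)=18817603.94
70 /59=1.19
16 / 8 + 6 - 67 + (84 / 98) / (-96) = -6609 / 112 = -59.01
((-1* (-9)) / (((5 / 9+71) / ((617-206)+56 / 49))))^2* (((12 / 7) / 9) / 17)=18202893075 / 604581404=30.11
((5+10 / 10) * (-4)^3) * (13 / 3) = -1664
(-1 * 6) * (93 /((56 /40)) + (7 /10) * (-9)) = -12627 /35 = -360.77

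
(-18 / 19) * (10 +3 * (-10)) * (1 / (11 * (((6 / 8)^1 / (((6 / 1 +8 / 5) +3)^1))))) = 24.34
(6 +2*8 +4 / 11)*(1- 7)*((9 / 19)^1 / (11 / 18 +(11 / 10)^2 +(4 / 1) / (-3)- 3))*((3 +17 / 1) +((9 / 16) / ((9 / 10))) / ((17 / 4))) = 4094793000 / 8033333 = 509.73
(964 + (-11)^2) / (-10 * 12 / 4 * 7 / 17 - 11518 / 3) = -55335 / 196436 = -0.28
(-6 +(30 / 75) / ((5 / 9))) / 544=-33 / 3400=-0.01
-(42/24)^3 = -343/64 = -5.36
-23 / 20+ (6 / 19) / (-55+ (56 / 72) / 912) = -10434799 / 9028660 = -1.16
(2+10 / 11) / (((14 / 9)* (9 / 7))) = 16 / 11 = 1.45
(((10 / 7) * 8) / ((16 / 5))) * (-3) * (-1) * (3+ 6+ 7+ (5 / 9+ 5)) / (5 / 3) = 970 / 7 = 138.57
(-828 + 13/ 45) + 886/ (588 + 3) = -7324369/ 8865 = -826.21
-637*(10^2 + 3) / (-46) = 65611 / 46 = 1426.33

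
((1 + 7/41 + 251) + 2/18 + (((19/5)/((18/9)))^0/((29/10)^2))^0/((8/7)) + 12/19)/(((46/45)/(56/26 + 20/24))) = 741.63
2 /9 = 0.22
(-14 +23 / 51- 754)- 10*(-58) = -9565 / 51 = -187.55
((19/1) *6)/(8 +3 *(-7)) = -114/13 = -8.77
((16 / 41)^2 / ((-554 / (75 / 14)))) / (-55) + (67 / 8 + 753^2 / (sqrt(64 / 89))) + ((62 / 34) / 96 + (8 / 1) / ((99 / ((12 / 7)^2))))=668652.66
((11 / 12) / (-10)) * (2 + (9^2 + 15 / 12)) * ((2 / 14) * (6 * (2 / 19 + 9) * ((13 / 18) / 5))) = -8.71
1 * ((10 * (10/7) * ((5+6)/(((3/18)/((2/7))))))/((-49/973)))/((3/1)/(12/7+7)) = -37307600/2401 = -15538.36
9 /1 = 9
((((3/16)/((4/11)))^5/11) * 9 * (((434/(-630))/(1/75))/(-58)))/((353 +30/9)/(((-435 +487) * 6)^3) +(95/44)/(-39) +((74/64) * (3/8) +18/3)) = 3238453966426965/777565110871785472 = 0.00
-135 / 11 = -12.27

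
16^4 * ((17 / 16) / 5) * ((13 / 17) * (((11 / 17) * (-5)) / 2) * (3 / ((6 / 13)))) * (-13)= 24747008 / 17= 1455706.35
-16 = -16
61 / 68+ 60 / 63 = 2641 / 1428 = 1.85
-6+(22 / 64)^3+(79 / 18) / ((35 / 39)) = -3677717 / 3440640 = -1.07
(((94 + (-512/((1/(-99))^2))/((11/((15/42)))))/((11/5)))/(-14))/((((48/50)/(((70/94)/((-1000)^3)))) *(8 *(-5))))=569911/5558784000000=0.00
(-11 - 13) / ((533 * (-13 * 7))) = 24 / 48503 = 0.00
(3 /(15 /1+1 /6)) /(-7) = -18 /637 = -0.03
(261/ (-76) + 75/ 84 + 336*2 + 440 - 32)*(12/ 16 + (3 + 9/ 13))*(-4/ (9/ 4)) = -6305288/ 741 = -8509.16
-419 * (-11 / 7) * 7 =4609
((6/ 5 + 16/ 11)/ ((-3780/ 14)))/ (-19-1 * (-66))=-73/ 348975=-0.00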